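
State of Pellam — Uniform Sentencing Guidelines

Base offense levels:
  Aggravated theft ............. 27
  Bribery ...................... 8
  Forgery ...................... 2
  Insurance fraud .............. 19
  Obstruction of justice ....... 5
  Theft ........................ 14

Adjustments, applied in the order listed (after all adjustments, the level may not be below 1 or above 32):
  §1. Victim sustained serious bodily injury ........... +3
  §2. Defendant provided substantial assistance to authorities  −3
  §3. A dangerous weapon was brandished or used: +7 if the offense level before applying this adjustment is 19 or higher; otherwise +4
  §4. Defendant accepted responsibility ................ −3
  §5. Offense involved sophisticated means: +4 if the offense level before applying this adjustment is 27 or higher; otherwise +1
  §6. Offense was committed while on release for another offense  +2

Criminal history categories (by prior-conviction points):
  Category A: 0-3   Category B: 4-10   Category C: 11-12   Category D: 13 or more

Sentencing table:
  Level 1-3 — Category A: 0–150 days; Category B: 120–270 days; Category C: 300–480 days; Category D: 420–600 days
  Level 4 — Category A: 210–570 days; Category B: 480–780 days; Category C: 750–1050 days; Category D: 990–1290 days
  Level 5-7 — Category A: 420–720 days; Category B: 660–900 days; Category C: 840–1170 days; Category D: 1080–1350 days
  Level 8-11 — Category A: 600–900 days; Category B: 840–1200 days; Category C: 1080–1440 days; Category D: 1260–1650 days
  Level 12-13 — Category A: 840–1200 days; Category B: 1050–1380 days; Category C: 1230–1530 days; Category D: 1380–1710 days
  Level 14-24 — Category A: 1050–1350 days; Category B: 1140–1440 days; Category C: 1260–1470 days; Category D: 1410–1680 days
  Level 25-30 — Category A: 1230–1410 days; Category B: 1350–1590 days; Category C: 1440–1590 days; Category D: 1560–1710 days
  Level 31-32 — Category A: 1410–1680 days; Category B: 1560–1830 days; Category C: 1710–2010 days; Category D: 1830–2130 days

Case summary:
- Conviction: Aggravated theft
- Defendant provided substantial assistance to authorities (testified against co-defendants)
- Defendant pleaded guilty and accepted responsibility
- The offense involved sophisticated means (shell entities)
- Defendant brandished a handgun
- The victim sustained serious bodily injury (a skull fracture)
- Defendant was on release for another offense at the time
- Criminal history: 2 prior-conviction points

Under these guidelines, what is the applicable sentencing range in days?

1410-1680 days

Base offense level for aggravated theft: 27.
§1 applies: 27 + 3 = 30.
§2 applies: 30 − 3 = 27.
§3 applies (level before this adjustment is 27 ≥ 19, so +7): 27 + 7 = 34.
§4 applies: 34 − 3 = 31.
§5 applies (level before this adjustment is 31 ≥ 27, so +4): 31 + 4 = 35.
§6 applies: 35 + 2 = 37.
Level 37 exceeds the maximum of 32; capped at 32.
Final offense level: 32.
Criminal history: 2 prior points → Category A (0-3).
Level 32 falls in the 31-32 band.
Grid: Level 31-32 × Category A = 1410-1680 days.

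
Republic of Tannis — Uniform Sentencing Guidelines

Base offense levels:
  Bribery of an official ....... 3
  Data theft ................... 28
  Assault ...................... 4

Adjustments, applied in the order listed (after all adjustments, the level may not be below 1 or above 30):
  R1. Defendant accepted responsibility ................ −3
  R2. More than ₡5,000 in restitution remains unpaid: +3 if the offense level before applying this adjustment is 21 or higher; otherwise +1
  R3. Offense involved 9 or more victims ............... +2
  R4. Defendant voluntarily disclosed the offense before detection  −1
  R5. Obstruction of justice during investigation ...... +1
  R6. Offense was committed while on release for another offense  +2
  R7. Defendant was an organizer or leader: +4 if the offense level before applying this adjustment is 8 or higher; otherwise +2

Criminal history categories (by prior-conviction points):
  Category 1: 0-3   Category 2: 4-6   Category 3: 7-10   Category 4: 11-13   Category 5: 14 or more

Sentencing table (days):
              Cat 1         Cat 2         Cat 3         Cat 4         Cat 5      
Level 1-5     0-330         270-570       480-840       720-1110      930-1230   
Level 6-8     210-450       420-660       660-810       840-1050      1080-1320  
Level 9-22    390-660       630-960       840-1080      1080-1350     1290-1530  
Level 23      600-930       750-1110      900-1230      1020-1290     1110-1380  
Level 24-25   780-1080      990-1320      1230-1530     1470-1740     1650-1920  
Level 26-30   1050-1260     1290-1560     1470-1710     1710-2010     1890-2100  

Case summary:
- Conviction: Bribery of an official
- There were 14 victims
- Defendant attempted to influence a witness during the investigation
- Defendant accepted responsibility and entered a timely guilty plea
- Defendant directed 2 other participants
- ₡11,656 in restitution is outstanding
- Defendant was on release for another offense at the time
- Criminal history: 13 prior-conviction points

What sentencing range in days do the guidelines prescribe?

Base offense level for bribery of an official: 3.
R1 applies: 3 − 3 = 0.
R2 applies (level before this adjustment is 0 < 21, so +1): 0 + 1 = 1.
R3 applies: 1 + 2 = 3.
R4 does not apply.
R5 applies: 3 + 1 = 4.
R6 applies: 4 + 2 = 6.
R7 applies (level before this adjustment is 6 < 8, so +2): 6 + 2 = 8.
Final offense level: 8.
Criminal history: 13 prior points → Category 4 (11-13).
Level 8 falls in the 6-8 band.
Grid: Level 6-8 × Category 4 = 840-1050 days.

840-1050 days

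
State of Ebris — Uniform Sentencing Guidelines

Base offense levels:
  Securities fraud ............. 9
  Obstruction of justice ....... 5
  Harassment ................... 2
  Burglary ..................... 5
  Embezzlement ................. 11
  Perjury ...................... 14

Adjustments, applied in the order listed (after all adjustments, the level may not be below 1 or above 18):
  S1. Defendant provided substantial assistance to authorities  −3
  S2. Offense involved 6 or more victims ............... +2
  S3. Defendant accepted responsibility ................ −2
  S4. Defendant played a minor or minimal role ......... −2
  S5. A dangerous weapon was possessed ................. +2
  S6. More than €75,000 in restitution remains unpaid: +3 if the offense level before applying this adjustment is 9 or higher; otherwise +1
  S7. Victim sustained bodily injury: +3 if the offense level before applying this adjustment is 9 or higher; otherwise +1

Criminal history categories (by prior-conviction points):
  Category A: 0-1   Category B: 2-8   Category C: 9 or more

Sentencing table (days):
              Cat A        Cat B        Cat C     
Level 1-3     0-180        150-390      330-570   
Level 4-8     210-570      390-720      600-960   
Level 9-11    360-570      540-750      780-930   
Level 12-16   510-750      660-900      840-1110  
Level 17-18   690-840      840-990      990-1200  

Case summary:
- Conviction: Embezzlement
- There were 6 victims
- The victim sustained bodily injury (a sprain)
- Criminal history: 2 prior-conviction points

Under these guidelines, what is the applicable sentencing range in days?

Base offense level for embezzlement: 11.
S1 does not apply.
S2 applies: 11 + 2 = 13.
S3 does not apply.
S4 does not apply.
S5 does not apply.
S6 does not apply.
S7 applies (level before this adjustment is 13 ≥ 9, so +3): 13 + 3 = 16.
Final offense level: 16.
Criminal history: 2 prior points → Category B (2-8).
Level 16 falls in the 12-16 band.
Grid: Level 12-16 × Category B = 660-900 days.

660-900 days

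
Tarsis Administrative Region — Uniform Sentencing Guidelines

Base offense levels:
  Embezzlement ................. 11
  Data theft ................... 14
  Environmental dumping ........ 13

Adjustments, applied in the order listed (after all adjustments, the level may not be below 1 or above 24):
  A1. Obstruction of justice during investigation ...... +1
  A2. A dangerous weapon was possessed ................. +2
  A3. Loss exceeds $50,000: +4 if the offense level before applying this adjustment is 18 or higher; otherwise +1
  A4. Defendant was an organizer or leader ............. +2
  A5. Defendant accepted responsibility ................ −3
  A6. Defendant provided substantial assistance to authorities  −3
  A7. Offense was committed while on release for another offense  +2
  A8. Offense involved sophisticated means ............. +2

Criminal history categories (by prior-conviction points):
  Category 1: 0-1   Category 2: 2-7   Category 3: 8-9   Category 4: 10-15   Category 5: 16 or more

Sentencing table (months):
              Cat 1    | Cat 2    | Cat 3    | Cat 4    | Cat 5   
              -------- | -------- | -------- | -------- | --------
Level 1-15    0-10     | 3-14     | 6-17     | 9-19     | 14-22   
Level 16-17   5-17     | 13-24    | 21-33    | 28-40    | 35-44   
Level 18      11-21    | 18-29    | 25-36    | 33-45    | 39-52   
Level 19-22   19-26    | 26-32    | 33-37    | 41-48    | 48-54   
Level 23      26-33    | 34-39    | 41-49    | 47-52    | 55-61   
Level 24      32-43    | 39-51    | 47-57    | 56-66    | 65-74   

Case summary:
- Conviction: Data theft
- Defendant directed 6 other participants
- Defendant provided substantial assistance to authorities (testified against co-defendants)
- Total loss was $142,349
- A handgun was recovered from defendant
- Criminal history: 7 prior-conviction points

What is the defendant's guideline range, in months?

13-24 months

Base offense level for data theft: 14.
A2 applies: 14 + 2 = 16.
A3 applies (level before this adjustment is 16 < 18, so +1): 16 + 1 = 17.
A4 applies: 17 + 2 = 19.
A6 applies: 19 − 3 = 16.
Final offense level: 16.
Criminal history: 7 prior points → Category 2 (2-7).
Level 16 falls in the 16-17 band.
Grid: Level 16-17 × Category 2 = 13-24 months.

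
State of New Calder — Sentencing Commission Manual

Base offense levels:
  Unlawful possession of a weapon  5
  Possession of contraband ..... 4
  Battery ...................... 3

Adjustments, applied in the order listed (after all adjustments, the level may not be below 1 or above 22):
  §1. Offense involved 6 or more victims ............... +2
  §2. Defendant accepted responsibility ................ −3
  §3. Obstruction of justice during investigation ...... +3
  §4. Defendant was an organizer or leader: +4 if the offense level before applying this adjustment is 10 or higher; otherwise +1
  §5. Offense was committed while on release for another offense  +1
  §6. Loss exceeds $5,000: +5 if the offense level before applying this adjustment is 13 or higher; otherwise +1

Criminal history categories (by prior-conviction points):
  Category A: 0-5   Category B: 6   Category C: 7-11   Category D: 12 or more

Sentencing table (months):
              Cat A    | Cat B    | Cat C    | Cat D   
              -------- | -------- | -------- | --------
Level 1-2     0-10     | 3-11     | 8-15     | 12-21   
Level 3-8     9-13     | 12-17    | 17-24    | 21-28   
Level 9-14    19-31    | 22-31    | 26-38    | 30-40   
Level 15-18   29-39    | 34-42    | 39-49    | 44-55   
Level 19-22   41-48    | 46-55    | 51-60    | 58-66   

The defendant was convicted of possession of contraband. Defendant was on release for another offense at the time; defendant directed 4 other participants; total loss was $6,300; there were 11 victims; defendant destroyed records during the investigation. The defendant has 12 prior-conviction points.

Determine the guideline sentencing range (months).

30-40 months

Base offense level for possession of contraband: 4.
§1 applies: 4 + 2 = 6.
§2 does not apply.
§3 applies: 6 + 3 = 9.
§4 applies (level before this adjustment is 9 < 10, so +1): 9 + 1 = 10.
§5 applies: 10 + 1 = 11.
§6 applies (level before this adjustment is 11 < 13, so +1): 11 + 1 = 12.
Final offense level: 12.
Criminal history: 12 prior points → Category D (12+).
Level 12 falls in the 9-14 band.
Grid: Level 9-14 × Category D = 30-40 months.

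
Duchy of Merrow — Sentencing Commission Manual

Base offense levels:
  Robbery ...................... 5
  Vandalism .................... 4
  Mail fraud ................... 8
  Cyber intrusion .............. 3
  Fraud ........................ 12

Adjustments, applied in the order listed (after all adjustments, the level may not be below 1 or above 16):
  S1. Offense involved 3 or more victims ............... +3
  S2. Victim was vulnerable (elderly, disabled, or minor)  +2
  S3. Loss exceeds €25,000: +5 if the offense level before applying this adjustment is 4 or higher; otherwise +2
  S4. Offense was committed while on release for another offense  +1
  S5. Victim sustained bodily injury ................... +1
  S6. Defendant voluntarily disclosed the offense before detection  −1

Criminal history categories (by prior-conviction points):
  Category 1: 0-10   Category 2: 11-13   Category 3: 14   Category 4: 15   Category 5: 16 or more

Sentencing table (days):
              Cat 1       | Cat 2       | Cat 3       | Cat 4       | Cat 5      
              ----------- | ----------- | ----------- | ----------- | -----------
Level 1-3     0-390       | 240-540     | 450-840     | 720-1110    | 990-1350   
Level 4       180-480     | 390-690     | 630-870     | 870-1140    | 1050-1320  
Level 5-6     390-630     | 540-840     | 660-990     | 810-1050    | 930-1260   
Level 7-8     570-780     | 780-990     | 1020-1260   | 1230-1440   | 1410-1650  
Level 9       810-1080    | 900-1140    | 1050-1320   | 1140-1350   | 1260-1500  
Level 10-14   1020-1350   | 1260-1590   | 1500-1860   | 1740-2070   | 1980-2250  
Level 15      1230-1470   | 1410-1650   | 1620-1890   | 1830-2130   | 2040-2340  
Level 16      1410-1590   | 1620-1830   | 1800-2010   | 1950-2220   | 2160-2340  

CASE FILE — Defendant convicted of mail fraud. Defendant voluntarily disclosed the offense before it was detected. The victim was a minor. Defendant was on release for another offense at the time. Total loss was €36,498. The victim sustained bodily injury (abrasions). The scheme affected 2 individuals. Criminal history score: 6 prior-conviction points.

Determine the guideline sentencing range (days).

Base offense level for mail fraud: 8.
S2 applies: 8 + 2 = 10.
S3 applies (level before this adjustment is 10 ≥ 4, so +5): 10 + 5 = 15.
S4 applies: 15 + 1 = 16.
S5 applies: 16 + 1 = 17.
S6 applies: 17 − 1 = 16.
Final offense level: 16.
Criminal history: 6 prior points → Category 1 (0-10).
Level 16 falls in the 16 band.
Grid: Level 16 × Category 1 = 1410-1590 days.

1410-1590 days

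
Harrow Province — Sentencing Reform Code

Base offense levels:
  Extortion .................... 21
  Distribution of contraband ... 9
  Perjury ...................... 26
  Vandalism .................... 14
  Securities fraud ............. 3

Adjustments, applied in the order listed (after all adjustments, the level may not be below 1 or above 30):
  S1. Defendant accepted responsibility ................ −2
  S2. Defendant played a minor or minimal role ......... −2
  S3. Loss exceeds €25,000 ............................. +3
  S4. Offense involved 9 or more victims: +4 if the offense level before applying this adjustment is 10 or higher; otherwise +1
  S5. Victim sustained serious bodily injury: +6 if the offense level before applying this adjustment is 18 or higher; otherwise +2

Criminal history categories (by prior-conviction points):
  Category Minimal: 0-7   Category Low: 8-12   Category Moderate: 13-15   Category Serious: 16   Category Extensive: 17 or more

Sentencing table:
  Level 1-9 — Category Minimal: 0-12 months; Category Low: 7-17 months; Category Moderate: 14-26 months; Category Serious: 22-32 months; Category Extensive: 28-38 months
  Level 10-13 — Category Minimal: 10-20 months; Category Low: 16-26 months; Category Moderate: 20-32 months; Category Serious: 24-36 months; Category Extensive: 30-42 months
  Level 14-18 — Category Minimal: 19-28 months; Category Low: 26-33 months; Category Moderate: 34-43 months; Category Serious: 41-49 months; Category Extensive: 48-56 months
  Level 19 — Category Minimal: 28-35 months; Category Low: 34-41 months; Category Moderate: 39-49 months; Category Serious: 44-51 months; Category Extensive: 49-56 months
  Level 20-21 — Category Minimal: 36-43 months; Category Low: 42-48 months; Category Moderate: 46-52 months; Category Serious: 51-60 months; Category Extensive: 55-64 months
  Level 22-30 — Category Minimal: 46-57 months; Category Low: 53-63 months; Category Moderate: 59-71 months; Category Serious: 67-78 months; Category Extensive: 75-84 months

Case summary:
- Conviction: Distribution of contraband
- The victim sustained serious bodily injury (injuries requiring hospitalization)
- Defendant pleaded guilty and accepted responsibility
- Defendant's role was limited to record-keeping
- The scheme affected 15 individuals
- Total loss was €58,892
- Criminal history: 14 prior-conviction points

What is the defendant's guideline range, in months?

20-32 months

Base offense level for distribution of contraband: 9.
S1 applies: 9 − 2 = 7.
S2 applies: 7 − 2 = 5.
S3 applies: 5 + 3 = 8.
S4 applies (level before this adjustment is 8 < 10, so +1): 8 + 1 = 9.
S5 applies (level before this adjustment is 9 < 18, so +2): 9 + 2 = 11.
Final offense level: 11.
Criminal history: 14 prior points → Category Moderate (13-15).
Level 11 falls in the 10-13 band.
Grid: Level 10-13 × Category Moderate = 20-32 months.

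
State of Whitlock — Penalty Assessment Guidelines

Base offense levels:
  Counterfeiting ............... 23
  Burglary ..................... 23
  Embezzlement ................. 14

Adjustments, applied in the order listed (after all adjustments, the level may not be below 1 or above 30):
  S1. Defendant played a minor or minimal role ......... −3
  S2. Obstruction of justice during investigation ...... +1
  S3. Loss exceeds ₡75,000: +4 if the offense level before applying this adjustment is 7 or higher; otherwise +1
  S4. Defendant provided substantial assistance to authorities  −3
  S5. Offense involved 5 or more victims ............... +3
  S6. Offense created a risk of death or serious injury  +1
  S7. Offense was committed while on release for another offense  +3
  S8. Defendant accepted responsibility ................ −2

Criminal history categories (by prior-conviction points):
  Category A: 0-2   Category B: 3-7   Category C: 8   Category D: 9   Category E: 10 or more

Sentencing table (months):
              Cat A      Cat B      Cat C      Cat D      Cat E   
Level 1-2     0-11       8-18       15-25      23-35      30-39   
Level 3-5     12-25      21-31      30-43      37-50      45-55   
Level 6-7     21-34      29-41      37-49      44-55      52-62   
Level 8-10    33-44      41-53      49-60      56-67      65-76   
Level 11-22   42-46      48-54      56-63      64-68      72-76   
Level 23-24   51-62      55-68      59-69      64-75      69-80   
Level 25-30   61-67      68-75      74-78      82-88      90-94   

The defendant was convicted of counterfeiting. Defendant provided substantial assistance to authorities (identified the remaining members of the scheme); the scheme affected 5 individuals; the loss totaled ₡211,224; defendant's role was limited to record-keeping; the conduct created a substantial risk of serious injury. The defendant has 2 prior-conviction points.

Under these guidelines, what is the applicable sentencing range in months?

Base offense level for counterfeiting: 23.
S1 applies: 23 − 3 = 20.
S2 does not apply.
S3 applies (level before this adjustment is 20 ≥ 7, so +4): 20 + 4 = 24.
S4 applies: 24 − 3 = 21.
S5 applies: 21 + 3 = 24.
S6 applies: 24 + 1 = 25.
S7 does not apply.
Final offense level: 25.
Criminal history: 2 prior points → Category A (0-2).
Level 25 falls in the 25-30 band.
Grid: Level 25-30 × Category A = 61-67 months.

61-67 months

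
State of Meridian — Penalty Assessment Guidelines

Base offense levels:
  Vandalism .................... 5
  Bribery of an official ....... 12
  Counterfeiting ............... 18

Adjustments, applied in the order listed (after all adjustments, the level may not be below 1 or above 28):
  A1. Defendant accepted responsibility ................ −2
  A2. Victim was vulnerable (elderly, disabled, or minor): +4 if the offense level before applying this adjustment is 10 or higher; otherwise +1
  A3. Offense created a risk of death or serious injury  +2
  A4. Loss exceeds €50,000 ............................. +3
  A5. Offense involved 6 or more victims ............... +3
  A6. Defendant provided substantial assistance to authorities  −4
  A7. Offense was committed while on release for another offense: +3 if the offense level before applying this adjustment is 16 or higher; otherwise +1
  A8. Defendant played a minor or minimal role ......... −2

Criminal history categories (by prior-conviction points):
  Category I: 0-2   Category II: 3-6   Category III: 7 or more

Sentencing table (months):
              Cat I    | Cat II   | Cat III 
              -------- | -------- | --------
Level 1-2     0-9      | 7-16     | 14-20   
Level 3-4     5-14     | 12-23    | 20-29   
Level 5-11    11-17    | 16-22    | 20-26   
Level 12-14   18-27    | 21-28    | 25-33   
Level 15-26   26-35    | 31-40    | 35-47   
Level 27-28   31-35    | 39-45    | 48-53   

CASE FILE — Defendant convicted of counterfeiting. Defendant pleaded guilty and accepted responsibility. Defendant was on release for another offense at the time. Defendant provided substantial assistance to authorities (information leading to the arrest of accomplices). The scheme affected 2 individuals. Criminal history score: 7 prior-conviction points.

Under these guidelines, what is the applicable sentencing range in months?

Base offense level for counterfeiting: 18.
A1 applies: 18 − 2 = 16.
A2 does not apply.
A3 does not apply.
A4 does not apply.
A6 applies: 16 − 4 = 12.
A7 applies (level before this adjustment is 12 < 16, so +1): 12 + 1 = 13.
A8 does not apply.
Final offense level: 13.
Criminal history: 7 prior points → Category III (7+).
Level 13 falls in the 12-14 band.
Grid: Level 12-14 × Category III = 25-33 months.

25-33 months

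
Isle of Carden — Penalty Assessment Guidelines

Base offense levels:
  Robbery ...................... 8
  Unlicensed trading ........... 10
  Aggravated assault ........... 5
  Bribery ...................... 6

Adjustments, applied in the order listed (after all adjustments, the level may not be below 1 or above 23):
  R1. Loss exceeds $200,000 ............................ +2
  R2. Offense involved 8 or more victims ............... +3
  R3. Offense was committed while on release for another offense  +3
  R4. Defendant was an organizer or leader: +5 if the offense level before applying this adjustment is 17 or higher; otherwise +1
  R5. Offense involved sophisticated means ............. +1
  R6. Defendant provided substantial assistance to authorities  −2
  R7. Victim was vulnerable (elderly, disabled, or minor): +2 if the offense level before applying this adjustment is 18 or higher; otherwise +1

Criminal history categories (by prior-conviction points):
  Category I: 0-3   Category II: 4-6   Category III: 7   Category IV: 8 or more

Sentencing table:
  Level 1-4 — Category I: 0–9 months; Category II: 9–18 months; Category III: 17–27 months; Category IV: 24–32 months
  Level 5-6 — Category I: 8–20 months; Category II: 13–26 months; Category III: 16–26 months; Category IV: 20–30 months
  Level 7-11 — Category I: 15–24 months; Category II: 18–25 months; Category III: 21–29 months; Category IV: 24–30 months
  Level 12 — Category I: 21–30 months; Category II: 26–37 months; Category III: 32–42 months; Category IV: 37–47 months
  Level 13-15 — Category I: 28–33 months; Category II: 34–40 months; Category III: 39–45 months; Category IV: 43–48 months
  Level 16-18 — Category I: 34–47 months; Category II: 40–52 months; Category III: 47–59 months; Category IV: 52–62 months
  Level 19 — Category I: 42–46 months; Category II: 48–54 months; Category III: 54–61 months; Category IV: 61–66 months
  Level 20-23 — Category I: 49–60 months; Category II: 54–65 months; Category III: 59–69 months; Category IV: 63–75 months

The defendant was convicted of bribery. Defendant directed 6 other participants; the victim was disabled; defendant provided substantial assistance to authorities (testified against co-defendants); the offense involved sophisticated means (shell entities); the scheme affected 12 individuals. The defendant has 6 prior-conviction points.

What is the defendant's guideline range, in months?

Base offense level for bribery: 6.
R1 does not apply.
R2 applies: 6 + 3 = 9.
R3 does not apply.
R4 applies (level before this adjustment is 9 < 17, so +1): 9 + 1 = 10.
R5 applies: 10 + 1 = 11.
R6 applies: 11 − 2 = 9.
R7 applies (level before this adjustment is 9 < 18, so +1): 9 + 1 = 10.
Final offense level: 10.
Criminal history: 6 prior points → Category II (4-6).
Level 10 falls in the 7-11 band.
Grid: Level 7-11 × Category II = 18-25 months.

18-25 months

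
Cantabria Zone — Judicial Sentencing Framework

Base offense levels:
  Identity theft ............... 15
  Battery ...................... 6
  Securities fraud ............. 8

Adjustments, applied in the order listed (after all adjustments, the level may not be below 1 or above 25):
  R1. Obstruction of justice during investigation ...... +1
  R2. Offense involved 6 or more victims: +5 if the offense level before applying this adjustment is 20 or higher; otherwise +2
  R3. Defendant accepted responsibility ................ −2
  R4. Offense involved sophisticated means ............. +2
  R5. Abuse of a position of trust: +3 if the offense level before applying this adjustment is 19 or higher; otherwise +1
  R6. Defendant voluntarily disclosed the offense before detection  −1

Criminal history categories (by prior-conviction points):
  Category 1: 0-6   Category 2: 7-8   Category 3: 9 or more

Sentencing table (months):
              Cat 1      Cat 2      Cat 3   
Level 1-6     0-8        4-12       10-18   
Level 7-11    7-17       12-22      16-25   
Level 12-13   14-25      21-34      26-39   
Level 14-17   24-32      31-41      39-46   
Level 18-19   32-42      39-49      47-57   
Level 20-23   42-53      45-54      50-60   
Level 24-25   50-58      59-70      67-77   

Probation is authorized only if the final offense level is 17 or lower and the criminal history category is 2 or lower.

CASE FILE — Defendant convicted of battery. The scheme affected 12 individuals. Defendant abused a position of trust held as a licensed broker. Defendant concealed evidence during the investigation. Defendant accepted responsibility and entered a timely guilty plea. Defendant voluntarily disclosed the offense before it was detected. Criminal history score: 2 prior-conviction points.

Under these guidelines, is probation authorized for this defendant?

Yes

Base offense level for battery: 6.
R1 applies: 6 + 1 = 7.
R2 applies (level before this adjustment is 7 < 20, so +2): 7 + 2 = 9.
R3 applies: 9 − 2 = 7.
R5 applies (level before this adjustment is 7 < 19, so +1): 7 + 1 = 8.
R6 applies: 8 − 1 = 7.
Final offense level: 7.
Criminal history: 2 prior points → Category 1 (0-6).
Level 7 falls in the 7-11 band.
Grid: Level 7-11 × Category 1 = 7-17 months.
Probation check: level 7 ≤ 17 and category 1 ≤ 2 → eligible.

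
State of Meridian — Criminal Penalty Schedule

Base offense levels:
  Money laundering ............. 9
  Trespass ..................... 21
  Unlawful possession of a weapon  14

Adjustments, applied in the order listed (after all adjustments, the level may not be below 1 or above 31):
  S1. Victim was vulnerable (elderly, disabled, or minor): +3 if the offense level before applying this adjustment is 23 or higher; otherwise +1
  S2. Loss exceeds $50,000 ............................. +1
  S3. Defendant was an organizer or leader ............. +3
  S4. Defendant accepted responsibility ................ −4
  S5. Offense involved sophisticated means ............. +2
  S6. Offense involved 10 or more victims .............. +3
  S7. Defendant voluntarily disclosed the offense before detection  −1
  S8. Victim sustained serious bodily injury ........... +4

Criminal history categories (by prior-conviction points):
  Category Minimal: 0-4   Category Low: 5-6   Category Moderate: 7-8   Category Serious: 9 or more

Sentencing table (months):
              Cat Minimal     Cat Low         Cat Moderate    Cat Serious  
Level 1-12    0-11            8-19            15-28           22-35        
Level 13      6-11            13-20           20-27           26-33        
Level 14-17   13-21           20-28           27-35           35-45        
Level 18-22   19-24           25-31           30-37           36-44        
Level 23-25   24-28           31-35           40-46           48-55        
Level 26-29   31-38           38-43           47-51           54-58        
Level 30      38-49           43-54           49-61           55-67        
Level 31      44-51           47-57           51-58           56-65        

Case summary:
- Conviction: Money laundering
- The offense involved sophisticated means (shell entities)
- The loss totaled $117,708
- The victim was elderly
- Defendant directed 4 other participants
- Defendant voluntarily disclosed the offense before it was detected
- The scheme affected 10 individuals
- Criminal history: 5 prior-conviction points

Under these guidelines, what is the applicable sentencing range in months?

Base offense level for money laundering: 9.
S1 applies (level before this adjustment is 9 < 23, so +1): 9 + 1 = 10.
S2 applies: 10 + 1 = 11.
S3 applies: 11 + 3 = 14.
S5 applies: 14 + 2 = 16.
S6 applies: 16 + 3 = 19.
S7 applies: 19 − 1 = 18.
Final offense level: 18.
Criminal history: 5 prior points → Category Low (5-6).
Level 18 falls in the 18-22 band.
Grid: Level 18-22 × Category Low = 25-31 months.

25-31 months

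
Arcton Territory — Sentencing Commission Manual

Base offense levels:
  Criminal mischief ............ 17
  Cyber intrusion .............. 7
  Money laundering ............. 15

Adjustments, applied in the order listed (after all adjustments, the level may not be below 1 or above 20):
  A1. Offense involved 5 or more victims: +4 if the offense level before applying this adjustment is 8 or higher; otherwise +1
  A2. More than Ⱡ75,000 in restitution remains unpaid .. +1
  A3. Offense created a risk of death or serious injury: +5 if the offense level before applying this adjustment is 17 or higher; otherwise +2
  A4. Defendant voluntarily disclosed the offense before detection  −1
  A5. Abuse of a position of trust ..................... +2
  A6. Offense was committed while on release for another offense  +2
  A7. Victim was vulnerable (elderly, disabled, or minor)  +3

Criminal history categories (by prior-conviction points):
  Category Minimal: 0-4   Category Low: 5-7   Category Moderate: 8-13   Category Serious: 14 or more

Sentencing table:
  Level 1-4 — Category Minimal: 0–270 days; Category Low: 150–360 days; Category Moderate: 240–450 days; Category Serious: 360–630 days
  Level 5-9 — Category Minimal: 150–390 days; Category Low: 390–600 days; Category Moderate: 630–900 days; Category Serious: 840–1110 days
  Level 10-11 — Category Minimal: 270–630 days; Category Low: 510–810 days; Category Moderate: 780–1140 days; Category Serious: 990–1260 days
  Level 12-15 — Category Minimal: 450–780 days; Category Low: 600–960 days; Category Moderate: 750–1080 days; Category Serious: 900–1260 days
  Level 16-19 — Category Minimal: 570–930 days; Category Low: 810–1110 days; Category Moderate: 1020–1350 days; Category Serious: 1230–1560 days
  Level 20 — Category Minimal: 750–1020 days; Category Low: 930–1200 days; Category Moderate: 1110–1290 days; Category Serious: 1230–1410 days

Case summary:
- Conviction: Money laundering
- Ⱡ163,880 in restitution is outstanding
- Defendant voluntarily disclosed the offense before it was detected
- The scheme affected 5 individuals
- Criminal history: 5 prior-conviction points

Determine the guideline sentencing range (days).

Base offense level for money laundering: 15.
A1 applies (level before this adjustment is 15 ≥ 8, so +4): 15 + 4 = 19.
A2 applies: 19 + 1 = 20.
A4 applies: 20 − 1 = 19.
Final offense level: 19.
Criminal history: 5 prior points → Category Low (5-7).
Level 19 falls in the 16-19 band.
Grid: Level 16-19 × Category Low = 810-1110 days.

810-1110 days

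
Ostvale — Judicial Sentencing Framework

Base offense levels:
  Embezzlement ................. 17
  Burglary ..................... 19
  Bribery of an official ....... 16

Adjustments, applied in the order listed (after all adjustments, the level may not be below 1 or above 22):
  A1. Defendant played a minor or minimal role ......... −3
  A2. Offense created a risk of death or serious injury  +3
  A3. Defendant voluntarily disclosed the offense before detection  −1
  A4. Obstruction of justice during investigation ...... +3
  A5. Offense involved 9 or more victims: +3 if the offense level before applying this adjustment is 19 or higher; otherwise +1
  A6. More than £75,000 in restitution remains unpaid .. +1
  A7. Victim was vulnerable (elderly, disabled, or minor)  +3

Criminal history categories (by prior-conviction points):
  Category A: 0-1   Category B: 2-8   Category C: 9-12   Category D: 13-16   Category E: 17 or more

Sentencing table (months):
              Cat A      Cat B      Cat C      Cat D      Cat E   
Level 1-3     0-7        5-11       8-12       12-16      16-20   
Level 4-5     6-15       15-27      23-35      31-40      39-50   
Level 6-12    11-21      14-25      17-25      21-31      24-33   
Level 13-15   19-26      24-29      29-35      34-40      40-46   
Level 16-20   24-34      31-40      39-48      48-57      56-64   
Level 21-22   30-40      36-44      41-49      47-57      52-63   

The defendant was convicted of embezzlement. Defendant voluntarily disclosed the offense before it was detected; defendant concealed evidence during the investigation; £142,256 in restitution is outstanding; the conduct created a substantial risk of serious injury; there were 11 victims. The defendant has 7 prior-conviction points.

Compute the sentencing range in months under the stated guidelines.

36-44 months

Base offense level for embezzlement: 17.
A2 applies: 17 + 3 = 20.
A3 applies: 20 − 1 = 19.
A4 applies: 19 + 3 = 22.
A5 applies (level before this adjustment is 22 ≥ 19, so +3): 22 + 3 = 25.
A6 applies: 25 + 1 = 26.
Level 26 exceeds the maximum of 22; capped at 22.
Final offense level: 22.
Criminal history: 7 prior points → Category B (2-8).
Level 22 falls in the 21-22 band.
Grid: Level 21-22 × Category B = 36-44 months.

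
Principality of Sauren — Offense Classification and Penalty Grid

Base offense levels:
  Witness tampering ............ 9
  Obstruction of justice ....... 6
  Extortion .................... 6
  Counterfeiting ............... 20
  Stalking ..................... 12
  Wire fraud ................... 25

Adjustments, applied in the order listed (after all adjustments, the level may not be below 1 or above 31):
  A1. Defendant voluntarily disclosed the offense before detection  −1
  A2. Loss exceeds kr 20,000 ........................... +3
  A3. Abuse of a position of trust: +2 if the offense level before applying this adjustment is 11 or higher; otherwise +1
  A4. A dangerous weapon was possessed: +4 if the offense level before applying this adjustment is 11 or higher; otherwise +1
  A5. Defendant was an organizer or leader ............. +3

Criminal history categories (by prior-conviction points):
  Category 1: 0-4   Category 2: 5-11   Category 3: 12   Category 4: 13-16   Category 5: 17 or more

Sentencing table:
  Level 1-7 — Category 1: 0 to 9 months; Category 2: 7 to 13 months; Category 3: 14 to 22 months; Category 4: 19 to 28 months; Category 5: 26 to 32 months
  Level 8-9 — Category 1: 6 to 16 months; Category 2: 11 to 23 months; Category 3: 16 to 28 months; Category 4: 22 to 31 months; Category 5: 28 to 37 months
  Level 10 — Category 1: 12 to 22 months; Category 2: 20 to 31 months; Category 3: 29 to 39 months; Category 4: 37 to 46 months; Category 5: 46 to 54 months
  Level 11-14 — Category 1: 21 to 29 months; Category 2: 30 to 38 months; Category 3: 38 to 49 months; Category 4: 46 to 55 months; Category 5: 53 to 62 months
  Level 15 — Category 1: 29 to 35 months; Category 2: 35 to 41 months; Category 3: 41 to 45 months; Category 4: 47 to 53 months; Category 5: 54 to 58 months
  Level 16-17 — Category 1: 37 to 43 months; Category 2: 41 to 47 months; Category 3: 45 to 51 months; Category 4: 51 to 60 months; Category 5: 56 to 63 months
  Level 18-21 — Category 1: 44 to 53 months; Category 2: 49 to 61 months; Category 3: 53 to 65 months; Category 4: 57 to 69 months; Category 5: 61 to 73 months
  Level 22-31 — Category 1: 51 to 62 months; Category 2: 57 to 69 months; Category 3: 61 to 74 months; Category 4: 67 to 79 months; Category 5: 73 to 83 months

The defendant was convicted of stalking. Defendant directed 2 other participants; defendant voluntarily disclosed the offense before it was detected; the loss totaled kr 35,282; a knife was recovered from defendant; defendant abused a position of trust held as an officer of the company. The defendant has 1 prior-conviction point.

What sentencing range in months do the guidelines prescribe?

Base offense level for stalking: 12.
A1 applies: 12 − 1 = 11.
A2 applies: 11 + 3 = 14.
A3 applies (level before this adjustment is 14 ≥ 11, so +2): 14 + 2 = 16.
A4 applies (level before this adjustment is 16 ≥ 11, so +4): 16 + 4 = 20.
A5 applies: 20 + 3 = 23.
Final offense level: 23.
Criminal history: 1 prior point → Category 1 (0-4).
Level 23 falls in the 22-31 band.
Grid: Level 22-31 × Category 1 = 51-62 months.

51-62 months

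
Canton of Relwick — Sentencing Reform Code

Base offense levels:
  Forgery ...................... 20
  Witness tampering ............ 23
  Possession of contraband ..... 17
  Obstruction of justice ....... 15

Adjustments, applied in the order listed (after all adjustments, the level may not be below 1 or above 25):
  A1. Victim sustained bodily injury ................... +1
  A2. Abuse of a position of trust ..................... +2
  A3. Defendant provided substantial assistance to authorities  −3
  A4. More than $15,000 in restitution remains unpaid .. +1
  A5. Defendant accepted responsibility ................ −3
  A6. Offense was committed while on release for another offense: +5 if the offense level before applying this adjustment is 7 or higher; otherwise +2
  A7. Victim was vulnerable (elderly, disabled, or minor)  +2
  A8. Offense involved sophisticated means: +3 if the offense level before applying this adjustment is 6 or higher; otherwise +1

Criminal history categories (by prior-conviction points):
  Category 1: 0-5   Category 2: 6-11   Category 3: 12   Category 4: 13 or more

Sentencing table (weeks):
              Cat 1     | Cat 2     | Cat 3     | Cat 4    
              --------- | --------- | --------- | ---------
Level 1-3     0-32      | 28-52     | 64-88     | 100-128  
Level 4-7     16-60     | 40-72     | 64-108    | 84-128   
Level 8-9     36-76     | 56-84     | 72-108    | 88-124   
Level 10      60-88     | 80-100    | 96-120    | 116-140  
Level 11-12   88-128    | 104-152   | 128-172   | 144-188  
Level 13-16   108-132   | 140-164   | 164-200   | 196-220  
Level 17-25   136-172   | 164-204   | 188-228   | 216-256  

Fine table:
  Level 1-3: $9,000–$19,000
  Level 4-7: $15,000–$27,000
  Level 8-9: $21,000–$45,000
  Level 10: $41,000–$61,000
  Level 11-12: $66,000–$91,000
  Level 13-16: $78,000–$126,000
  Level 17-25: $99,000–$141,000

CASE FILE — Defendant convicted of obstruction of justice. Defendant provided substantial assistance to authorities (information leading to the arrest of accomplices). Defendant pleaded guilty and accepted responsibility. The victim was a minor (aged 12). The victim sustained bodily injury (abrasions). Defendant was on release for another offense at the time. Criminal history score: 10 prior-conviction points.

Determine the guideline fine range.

$99,000–$141,000

Base offense level for obstruction of justice: 15.
A1 applies: 15 + 1 = 16.
A2 does not apply.
A3 applies: 16 − 3 = 13.
A4 does not apply.
A5 applies: 13 − 3 = 10.
A6 applies (level before this adjustment is 10 ≥ 7, so +5): 10 + 5 = 15.
A7 applies: 15 + 2 = 17.
Final offense level: 17.
Level 17 falls in the 17-25 band.
Fine table: Level 17-25 → $99,000–$141,000.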